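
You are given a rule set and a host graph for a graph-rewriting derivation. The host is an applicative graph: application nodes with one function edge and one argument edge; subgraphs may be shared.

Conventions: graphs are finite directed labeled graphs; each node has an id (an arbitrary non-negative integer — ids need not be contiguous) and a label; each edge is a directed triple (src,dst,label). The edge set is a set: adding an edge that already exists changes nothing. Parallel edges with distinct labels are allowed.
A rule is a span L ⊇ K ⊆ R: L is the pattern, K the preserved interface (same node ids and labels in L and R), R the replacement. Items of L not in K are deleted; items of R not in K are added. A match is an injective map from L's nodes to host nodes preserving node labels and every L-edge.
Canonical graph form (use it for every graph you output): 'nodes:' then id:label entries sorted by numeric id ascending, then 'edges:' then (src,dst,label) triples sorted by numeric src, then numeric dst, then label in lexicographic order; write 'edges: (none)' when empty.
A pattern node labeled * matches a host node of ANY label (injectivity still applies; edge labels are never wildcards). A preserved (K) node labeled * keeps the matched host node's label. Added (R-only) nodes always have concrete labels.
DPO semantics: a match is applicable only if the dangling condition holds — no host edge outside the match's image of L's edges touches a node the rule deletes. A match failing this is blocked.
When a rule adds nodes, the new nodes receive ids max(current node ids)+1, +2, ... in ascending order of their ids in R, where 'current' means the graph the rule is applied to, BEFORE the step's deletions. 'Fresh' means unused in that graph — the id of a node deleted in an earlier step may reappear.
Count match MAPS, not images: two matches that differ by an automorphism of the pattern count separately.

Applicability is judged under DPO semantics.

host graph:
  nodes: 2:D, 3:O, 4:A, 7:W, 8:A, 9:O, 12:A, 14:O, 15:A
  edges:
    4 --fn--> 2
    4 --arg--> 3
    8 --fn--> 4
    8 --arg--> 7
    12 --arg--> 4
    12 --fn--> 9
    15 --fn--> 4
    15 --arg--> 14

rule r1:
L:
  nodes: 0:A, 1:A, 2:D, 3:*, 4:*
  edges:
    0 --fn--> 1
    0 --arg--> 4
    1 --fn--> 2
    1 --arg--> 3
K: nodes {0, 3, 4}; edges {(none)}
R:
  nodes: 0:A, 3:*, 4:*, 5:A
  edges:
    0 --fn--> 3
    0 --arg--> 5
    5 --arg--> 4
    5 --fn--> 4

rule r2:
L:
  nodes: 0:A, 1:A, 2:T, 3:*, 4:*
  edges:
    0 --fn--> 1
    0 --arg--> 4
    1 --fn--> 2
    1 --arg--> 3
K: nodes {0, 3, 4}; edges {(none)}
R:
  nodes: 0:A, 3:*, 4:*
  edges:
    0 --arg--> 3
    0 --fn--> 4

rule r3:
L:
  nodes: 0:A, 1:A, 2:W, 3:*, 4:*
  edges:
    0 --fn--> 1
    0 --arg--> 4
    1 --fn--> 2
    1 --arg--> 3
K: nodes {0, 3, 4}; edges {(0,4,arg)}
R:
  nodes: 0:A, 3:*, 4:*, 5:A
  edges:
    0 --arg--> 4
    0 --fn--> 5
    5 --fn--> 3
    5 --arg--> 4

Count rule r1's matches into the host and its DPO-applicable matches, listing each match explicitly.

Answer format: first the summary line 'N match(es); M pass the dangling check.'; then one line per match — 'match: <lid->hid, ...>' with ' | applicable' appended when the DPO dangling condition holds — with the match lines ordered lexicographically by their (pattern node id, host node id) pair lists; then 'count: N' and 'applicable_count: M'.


2 match(es); 0 pass the dangling check.
match: 0->8, 1->4, 2->2, 3->3, 4->7
match: 0->15, 1->4, 2->2, 3->3, 4->14
count: 2
applicable_count: 0


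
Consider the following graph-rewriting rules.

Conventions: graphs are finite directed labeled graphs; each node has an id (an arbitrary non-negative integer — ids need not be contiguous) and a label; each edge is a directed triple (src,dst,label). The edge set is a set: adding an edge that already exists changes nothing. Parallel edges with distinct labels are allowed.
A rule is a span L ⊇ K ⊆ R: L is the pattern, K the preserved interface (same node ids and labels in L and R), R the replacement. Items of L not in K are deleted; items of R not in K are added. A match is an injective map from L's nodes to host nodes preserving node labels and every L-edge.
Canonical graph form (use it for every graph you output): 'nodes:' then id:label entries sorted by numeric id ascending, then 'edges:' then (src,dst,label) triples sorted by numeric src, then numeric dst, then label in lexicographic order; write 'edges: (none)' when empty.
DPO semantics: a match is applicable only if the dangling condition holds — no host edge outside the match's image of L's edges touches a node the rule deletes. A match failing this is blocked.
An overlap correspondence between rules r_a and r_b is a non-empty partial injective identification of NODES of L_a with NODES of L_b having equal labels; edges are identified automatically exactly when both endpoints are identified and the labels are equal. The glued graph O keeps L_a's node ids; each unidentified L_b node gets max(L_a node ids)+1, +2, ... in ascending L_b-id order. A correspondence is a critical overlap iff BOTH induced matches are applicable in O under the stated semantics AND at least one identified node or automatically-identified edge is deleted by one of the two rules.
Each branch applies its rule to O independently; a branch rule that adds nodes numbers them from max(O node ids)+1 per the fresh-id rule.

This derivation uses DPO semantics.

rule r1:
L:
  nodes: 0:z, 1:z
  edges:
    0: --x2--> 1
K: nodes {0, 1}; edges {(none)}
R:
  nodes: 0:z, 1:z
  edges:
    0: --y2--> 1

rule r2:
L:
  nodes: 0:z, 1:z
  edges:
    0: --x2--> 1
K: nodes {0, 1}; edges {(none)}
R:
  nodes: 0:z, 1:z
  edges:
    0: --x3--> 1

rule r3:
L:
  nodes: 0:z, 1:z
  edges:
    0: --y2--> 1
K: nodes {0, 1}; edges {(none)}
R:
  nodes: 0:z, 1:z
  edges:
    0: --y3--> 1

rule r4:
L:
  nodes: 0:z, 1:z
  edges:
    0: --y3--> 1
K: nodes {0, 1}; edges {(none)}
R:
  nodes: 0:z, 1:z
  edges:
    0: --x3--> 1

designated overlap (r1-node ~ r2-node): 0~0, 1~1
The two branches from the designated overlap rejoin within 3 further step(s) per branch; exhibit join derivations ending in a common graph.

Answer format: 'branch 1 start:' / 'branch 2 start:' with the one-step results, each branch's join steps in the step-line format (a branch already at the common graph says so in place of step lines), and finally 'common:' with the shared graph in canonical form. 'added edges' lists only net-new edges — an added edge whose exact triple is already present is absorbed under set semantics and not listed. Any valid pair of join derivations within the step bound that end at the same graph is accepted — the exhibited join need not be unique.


branch 1 start:
nodes: 0:z, 1:z
edges: (0,1,y2)
branch 2 start:
nodes: 0:z, 1:z
edges: (0,1,x3)
branch 1 step 1: rule r3; match: 0->0, 1->1; deleted nodes (none); deleted edges (0,1,y2); added nodes (none); added edges (0,1,y3); result: nodes: 0:z, 1:z edges: (0,1,y3)
branch 1 step 2: rule r4; match: 0->0, 1->1; deleted nodes (none); deleted edges (0,1,y3); added nodes (none); added edges (0,1,x3); result: nodes: 0:z, 1:z edges: (0,1,x3)
branch 2: already at the common graph (0 steps)
common:
nodes: 0:z, 1:z
edges: (0,1,x3)


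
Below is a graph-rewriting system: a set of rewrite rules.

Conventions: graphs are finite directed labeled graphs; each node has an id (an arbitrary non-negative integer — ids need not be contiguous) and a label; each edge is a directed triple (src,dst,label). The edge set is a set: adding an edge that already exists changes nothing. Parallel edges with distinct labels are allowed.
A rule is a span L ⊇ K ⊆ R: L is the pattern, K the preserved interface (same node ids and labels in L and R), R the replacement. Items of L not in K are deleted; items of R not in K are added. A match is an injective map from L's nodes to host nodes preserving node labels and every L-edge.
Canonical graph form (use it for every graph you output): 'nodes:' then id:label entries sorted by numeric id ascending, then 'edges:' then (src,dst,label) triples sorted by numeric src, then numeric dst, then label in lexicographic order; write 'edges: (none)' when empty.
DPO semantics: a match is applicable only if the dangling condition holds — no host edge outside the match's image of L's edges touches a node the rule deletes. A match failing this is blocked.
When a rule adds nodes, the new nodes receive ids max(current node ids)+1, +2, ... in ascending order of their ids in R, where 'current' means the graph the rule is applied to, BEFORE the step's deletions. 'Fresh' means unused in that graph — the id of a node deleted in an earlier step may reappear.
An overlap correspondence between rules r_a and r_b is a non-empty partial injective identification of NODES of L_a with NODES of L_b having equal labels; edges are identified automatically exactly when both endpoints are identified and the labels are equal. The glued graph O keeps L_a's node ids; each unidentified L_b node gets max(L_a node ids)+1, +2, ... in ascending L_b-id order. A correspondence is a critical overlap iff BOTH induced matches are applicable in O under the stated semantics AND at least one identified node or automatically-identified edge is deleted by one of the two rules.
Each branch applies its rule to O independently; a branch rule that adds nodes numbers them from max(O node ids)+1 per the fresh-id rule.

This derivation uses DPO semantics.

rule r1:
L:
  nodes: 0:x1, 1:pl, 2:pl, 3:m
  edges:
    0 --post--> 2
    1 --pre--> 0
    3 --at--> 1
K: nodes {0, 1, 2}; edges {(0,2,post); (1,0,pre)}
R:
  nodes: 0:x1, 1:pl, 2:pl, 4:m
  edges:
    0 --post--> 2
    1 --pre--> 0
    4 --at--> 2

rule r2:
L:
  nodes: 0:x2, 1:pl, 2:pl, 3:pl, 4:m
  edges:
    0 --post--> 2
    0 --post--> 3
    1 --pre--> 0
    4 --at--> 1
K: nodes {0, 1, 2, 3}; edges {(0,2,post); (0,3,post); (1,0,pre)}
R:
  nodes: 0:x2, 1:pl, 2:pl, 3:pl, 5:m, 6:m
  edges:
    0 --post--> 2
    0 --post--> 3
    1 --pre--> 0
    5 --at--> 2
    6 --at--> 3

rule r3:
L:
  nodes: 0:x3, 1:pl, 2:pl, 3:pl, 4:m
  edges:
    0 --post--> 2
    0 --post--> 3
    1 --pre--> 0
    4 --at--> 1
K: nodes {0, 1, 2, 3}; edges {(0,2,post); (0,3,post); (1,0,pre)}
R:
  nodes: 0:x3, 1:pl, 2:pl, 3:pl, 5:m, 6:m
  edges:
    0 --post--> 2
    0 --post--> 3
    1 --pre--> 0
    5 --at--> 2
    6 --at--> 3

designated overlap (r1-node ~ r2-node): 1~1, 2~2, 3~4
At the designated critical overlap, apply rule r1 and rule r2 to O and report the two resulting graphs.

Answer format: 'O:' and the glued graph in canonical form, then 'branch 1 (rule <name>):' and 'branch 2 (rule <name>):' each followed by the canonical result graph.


O:
nodes: 0:x1, 1:pl, 2:pl, 3:m, 4:x2, 5:pl
edges: (0,2,post); (1,0,pre); (1,4,pre); (3,1,at); (4,2,post); (4,5,post)
branch 1 (rule r1):
nodes: 0:x1, 1:pl, 2:pl, 4:x2, 5:pl, 6:m
edges: (0,2,post); (1,0,pre); (1,4,pre); (4,2,post); (4,5,post); (6,2,at)
branch 2 (rule r2):
nodes: 0:x1, 1:pl, 2:pl, 4:x2, 5:pl, 6:m, 7:m
edges: (0,2,post); (1,0,pre); (1,4,pre); (4,2,post); (4,5,post); (6,2,at); (7,5,at)


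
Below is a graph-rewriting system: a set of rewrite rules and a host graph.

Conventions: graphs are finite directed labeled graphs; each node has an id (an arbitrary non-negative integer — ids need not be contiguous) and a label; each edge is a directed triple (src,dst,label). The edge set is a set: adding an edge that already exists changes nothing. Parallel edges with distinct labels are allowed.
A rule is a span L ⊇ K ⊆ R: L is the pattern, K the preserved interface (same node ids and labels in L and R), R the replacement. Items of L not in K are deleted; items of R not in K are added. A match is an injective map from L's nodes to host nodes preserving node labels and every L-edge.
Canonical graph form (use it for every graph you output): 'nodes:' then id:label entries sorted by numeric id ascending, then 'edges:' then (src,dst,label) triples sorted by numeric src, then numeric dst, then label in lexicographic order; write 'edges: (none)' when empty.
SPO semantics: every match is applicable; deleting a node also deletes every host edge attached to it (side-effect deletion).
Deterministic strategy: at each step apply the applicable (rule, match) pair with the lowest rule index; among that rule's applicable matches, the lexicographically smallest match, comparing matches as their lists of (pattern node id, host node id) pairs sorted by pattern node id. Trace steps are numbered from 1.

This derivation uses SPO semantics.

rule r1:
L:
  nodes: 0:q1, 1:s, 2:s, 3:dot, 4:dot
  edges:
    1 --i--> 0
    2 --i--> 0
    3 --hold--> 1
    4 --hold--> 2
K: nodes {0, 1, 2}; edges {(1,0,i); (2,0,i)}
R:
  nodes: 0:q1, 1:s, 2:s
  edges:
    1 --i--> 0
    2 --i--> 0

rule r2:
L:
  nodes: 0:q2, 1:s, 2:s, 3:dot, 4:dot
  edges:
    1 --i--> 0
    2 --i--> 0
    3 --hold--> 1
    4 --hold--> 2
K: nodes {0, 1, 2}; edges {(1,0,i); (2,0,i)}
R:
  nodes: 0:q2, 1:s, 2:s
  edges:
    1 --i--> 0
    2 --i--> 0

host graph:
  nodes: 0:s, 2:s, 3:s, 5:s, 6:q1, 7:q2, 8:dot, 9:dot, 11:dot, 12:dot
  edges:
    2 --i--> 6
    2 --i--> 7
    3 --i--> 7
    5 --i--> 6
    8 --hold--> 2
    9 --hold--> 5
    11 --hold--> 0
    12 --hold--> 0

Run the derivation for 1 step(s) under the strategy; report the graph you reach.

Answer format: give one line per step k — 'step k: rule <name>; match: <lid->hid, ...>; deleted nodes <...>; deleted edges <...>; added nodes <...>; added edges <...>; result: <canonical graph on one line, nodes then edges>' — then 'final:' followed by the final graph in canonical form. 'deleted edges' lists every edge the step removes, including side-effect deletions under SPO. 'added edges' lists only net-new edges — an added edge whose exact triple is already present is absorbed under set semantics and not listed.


step 1: rule r1; match: 0->6, 1->2, 2->5, 3->8, 4->9; deleted nodes 8, 9; deleted edges (8,2,hold); (9,5,hold); added nodes (none); added edges (none); result: nodes: 0:s, 2:s, 3:s, 5:s, 6:q1, 7:q2, 11:dot, 12:dot edges: (2,6,i); (2,7,i); (3,7,i); (5,6,i); (11,0,hold); (12,0,hold)
final:
nodes: 0:s, 2:s, 3:s, 5:s, 6:q1, 7:q2, 11:dot, 12:dot
edges: (2,6,i); (2,7,i); (3,7,i); (5,6,i); (11,0,hold); (12,0,hold)


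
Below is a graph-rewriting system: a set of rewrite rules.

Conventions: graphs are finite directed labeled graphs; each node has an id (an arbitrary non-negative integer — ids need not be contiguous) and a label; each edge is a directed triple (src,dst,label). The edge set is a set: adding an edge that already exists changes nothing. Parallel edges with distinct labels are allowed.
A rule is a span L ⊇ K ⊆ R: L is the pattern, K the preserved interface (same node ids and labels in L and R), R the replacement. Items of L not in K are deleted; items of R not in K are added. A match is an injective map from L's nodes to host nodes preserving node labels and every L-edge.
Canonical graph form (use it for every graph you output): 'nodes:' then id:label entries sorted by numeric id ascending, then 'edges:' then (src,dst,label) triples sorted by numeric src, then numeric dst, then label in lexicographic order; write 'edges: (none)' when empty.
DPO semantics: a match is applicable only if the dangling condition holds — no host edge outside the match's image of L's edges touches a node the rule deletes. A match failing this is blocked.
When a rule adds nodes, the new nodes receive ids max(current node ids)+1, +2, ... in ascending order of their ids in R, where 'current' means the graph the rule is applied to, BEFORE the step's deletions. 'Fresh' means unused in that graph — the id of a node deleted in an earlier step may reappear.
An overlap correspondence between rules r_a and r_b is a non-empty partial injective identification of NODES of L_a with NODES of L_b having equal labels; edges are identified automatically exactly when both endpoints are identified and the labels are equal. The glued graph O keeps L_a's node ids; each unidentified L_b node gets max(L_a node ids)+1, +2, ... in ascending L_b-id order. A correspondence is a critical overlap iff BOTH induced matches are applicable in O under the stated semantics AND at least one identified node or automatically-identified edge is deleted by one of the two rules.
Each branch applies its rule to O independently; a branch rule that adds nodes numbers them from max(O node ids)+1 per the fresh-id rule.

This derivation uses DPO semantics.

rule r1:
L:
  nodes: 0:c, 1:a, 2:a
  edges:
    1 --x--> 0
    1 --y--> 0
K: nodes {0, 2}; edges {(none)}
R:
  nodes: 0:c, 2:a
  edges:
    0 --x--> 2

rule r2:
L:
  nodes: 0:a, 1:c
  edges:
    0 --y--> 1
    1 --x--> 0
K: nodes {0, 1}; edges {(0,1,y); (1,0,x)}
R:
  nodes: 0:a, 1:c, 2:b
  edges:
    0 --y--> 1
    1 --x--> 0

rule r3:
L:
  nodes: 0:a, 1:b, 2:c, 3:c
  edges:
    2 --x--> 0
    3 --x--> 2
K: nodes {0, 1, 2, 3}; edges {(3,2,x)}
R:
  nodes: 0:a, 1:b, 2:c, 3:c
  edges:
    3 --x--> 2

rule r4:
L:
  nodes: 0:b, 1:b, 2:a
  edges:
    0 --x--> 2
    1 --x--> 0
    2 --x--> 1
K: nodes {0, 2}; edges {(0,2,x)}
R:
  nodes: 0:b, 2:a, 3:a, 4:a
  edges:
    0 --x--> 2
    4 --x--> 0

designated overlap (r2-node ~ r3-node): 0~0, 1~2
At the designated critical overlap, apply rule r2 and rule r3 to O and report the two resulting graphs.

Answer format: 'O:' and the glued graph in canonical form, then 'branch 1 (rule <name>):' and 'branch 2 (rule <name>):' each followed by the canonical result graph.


O:
nodes: 0:a, 1:c, 2:b, 3:c
edges: (0,1,y); (1,0,x); (3,1,x)
branch 1 (rule r2):
nodes: 0:a, 1:c, 2:b, 3:c, 4:b
edges: (0,1,y); (1,0,x); (3,1,x)
branch 2 (rule r3):
nodes: 0:a, 1:c, 2:b, 3:c
edges: (0,1,y); (3,1,x)


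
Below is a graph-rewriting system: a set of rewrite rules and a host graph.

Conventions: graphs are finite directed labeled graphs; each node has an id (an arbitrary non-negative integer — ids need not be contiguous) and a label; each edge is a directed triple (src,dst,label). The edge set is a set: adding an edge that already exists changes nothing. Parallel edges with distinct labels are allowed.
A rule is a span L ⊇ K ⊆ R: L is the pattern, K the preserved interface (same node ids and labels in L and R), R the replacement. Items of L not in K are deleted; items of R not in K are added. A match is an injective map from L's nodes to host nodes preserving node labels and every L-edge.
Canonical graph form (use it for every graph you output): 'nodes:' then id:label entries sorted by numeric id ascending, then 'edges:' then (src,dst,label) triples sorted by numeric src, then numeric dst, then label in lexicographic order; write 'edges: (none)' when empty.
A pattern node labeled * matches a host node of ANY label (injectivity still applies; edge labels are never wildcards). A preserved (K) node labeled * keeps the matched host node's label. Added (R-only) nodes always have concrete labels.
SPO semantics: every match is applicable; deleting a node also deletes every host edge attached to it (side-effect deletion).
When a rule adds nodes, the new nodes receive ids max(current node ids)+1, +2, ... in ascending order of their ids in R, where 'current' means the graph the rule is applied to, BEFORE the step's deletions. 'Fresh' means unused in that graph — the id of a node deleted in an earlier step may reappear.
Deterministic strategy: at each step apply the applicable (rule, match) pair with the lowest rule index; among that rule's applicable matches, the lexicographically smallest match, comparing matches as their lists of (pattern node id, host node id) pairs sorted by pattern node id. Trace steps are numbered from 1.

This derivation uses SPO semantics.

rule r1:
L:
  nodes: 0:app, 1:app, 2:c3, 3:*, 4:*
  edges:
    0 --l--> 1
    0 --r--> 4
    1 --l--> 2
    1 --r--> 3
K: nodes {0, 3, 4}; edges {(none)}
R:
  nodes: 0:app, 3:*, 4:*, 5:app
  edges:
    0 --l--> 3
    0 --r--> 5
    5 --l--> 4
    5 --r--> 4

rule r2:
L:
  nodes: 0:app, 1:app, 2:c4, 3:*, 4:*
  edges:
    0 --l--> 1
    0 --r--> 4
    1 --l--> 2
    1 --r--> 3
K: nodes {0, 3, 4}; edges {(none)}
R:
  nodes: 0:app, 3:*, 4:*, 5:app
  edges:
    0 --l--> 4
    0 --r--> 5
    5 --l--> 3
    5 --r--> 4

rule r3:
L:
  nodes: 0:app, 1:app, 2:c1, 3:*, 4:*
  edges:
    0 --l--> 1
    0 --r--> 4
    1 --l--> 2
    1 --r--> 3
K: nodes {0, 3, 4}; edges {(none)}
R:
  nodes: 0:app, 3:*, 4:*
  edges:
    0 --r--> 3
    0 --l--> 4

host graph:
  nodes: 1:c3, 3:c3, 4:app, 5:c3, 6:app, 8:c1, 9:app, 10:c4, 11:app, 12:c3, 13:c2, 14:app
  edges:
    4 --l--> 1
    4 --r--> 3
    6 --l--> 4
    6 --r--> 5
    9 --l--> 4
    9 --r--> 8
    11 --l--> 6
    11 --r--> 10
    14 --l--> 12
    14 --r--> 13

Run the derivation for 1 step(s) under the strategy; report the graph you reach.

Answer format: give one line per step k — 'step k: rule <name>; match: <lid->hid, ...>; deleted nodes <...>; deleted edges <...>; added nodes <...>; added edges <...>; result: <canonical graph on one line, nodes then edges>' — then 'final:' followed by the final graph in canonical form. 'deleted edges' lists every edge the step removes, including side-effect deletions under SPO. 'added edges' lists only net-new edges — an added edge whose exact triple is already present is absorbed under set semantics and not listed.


step 1: rule r1; match: 0->6, 1->4, 2->1, 3->3, 4->5; deleted nodes 1, 4; deleted edges (4,1,l); (4,3,r); (6,4,l); (6,5,r); (9,4,l); added nodes 15; added edges (6,3,l); (6,15,r); (15,5,l); (15,5,r); result: nodes: 3:c3, 5:c3, 6:app, 8:c1, 9:app, 10:c4, 11:app, 12:c3, 13:c2, 14:app, 15:app edges: (6,3,l); (6,15,r); (9,8,r); (11,6,l); (11,10,r); (14,12,l); (14,13,r); (15,5,l); (15,5,r)
final:
nodes: 3:c3, 5:c3, 6:app, 8:c1, 9:app, 10:c4, 11:app, 12:c3, 13:c2, 14:app, 15:app
edges: (6,3,l); (6,15,r); (9,8,r); (11,6,l); (11,10,r); (14,12,l); (14,13,r); (15,5,l); (15,5,r)


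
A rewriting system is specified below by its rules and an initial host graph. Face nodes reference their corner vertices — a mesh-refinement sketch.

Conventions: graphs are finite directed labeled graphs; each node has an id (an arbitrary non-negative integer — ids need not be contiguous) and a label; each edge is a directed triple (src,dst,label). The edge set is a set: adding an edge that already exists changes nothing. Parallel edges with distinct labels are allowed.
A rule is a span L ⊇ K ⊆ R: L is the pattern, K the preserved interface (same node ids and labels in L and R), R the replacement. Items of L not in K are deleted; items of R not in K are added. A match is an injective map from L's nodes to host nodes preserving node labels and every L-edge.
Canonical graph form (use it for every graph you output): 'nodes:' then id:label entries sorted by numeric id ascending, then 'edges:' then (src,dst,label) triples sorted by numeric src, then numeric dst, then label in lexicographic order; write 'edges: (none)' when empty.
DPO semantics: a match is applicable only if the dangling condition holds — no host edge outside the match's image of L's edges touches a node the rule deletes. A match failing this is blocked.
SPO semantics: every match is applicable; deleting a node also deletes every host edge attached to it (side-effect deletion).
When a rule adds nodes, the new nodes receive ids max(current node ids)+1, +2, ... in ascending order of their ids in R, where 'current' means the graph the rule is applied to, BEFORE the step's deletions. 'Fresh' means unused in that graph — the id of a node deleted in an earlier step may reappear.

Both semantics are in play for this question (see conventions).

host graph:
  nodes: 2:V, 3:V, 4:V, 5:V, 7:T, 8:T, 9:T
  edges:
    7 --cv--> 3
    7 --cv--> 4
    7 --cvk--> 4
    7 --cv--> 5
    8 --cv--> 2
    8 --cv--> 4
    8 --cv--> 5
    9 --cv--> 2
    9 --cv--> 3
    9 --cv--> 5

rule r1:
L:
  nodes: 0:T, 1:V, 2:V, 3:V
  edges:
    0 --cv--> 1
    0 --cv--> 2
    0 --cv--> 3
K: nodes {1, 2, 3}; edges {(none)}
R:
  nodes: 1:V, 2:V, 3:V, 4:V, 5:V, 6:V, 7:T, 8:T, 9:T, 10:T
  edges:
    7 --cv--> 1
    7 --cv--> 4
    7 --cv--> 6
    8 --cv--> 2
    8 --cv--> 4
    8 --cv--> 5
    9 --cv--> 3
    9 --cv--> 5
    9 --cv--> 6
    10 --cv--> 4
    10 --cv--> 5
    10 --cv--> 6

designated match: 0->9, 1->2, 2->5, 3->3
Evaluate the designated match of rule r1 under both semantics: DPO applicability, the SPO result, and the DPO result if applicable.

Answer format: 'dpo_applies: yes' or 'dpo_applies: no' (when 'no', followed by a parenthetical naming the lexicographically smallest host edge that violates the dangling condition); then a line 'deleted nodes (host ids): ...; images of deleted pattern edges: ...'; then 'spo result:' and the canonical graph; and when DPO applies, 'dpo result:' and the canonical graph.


dpo_applies: yes
deleted nodes (host ids): 9; images of deleted pattern edges: (9,2,cv); (9,3,cv); (9,5,cv)
spo result:
nodes: 2:V, 3:V, 4:V, 5:V, 7:T, 8:T, 10:V, 11:V, 12:V, 13:T, 14:T, 15:T, 16:T
edges: (7,3,cv); (7,4,cv); (7,4,cvk); (7,5,cv); (8,2,cv); (8,4,cv); (8,5,cv); (13,2,cv); (13,10,cv); (13,12,cv); (14,5,cv); (14,10,cv); (14,11,cv); (15,3,cv); (15,11,cv); (15,12,cv); (16,10,cv); (16,11,cv); (16,12,cv)
dpo result:
nodes: 2:V, 3:V, 4:V, 5:V, 7:T, 8:T, 10:V, 11:V, 12:V, 13:T, 14:T, 15:T, 16:T
edges: (7,3,cv); (7,4,cv); (7,4,cvk); (7,5,cv); (8,2,cv); (8,4,cv); (8,5,cv); (13,2,cv); (13,10,cv); (13,12,cv); (14,5,cv); (14,10,cv); (14,11,cv); (15,3,cv); (15,11,cv); (15,12,cv); (16,10,cv); (16,11,cv); (16,12,cv)


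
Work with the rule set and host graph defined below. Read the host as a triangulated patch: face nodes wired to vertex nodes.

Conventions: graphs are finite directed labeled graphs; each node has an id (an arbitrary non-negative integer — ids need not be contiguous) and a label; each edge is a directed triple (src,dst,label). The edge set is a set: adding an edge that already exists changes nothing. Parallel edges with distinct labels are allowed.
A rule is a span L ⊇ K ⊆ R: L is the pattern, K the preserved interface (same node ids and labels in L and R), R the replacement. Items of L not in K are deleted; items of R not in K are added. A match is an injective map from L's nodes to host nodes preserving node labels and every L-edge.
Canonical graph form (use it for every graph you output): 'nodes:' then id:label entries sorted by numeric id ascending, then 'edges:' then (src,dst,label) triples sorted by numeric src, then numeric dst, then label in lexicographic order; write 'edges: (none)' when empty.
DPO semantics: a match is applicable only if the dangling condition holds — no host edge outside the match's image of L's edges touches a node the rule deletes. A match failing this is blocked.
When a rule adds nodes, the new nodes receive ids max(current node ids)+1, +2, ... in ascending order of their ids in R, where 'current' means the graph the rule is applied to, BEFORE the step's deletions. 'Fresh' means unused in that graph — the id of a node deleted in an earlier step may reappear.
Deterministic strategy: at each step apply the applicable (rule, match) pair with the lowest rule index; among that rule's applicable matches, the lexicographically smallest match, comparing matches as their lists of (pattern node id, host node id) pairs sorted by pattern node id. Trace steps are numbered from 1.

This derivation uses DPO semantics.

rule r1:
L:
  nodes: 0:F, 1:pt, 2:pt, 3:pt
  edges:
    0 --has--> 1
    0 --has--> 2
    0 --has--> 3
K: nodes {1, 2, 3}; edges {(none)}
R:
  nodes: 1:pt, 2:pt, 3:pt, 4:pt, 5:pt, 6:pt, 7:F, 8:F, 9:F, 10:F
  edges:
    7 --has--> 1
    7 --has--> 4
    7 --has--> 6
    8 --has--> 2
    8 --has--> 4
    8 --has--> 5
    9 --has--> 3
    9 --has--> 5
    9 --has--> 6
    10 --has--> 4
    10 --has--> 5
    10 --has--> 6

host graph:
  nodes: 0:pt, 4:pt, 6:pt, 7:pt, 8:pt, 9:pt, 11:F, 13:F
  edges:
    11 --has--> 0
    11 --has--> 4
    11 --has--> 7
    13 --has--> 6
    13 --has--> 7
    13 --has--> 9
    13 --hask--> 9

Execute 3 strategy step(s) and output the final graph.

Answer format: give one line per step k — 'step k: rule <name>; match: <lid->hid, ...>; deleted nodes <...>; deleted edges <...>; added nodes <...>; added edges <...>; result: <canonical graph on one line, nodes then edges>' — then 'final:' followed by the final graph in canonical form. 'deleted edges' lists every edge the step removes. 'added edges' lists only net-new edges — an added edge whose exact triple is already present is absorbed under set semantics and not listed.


step 1: rule r1; match: 0->11, 1->0, 2->4, 3->7; deleted nodes 11; deleted edges (11,0,has); (11,4,has); (11,7,has); added nodes 14, 15, 16, 17, 18, 19, 20; added edges (17,0,has); (17,14,has); (17,16,has); (18,4,has); (18,14,has); (18,15,has); (19,7,has); (19,15,has); (19,16,has); (20,14,has); (20,15,has); (20,16,has); result: nodes: 0:pt, 4:pt, 6:pt, 7:pt, 8:pt, 9:pt, 13:F, 14:pt, 15:pt, 16:pt, 17:F, 18:F, 19:F, 20:F edges: (13,6,has); (13,7,has); (13,9,has); (13,9,hask); (17,0,has); (17,14,has); (17,16,has); (18,4,has); (18,14,has); (18,15,has); (19,7,has); (19,15,has); (19,16,has); (20,14,has); (20,15,has); (20,16,has)
step 2: rule r1; match: 0->17, 1->0, 2->14, 3->16; deleted nodes 17; deleted edges (17,0,has); (17,14,has); (17,16,has); added nodes 21, 22, 23, 24, 25, 26, 27; added edges (24,0,has); (24,21,has); (24,23,has); (25,14,has); (25,21,has); (25,22,has); (26,16,has); (26,22,has); (26,23,has); (27,21,has); (27,22,has); (27,23,has); result: nodes: 0:pt, 4:pt, 6:pt, 7:pt, 8:pt, 9:pt, 13:F, 14:pt, 15:pt, 16:pt, 18:F, 19:F, 20:F, 21:pt, 22:pt, 23:pt, 24:F, 25:F, 26:F, 27:F edges: (13,6,has); (13,7,has); (13,9,has); (13,9,hask); (18,4,has); (18,14,has); (18,15,has); (19,7,has); (19,15,has); (19,16,has); (20,14,has); (20,15,has); (20,16,has); (24,0,has); (24,21,has); (24,23,has); (25,14,has); (25,21,has); (25,22,has); (26,16,has); (26,22,has); (26,23,has); (27,21,has); (27,22,has); (27,23,has)
step 3: rule r1; match: 0->18, 1->4, 2->14, 3->15; deleted nodes 18; deleted edges (18,4,has); (18,14,has); (18,15,has); added nodes 28, 29, 30, 31, 32, 33, 34; added edges (31,4,has); (31,28,has); (31,30,has); (32,14,has); (32,28,has); (32,29,has); (33,15,has); (33,29,has); (33,30,has); (34,28,has); (34,29,has); (34,30,has); result: nodes: 0:pt, 4:pt, 6:pt, 7:pt, 8:pt, 9:pt, 13:F, 14:pt, 15:pt, 16:pt, 19:F, 20:F, 21:pt, 22:pt, 23:pt, 24:F, 25:F, 26:F, 27:F, 28:pt, 29:pt, 30:pt, 31:F, 32:F, 33:F, 34:F edges: (13,6,has); (13,7,has); (13,9,has); (13,9,hask); (19,7,has); (19,15,has); (19,16,has); (20,14,has); (20,15,has); (20,16,has); (24,0,has); (24,21,has); (24,23,has); (25,14,has); (25,21,has); (25,22,has); (26,16,has); (26,22,has); (26,23,has); (27,21,has); (27,22,has); (27,23,has); (31,4,has); (31,28,has); (31,30,has); (32,14,has); (32,28,has); (32,29,has); (33,15,has); (33,29,has); (33,30,has); (34,28,has); (34,29,has); (34,30,has)
final:
nodes: 0:pt, 4:pt, 6:pt, 7:pt, 8:pt, 9:pt, 13:F, 14:pt, 15:pt, 16:pt, 19:F, 20:F, 21:pt, 22:pt, 23:pt, 24:F, 25:F, 26:F, 27:F, 28:pt, 29:pt, 30:pt, 31:F, 32:F, 33:F, 34:F
edges: (13,6,has); (13,7,has); (13,9,has); (13,9,hask); (19,7,has); (19,15,has); (19,16,has); (20,14,has); (20,15,has); (20,16,has); (24,0,has); (24,21,has); (24,23,has); (25,14,has); (25,21,has); (25,22,has); (26,16,has); (26,22,has); (26,23,has); (27,21,has); (27,22,has); (27,23,has); (31,4,has); (31,28,has); (31,30,has); (32,14,has); (32,28,has); (32,29,has); (33,15,has); (33,29,has); (33,30,has); (34,28,has); (34,29,has); (34,30,has)


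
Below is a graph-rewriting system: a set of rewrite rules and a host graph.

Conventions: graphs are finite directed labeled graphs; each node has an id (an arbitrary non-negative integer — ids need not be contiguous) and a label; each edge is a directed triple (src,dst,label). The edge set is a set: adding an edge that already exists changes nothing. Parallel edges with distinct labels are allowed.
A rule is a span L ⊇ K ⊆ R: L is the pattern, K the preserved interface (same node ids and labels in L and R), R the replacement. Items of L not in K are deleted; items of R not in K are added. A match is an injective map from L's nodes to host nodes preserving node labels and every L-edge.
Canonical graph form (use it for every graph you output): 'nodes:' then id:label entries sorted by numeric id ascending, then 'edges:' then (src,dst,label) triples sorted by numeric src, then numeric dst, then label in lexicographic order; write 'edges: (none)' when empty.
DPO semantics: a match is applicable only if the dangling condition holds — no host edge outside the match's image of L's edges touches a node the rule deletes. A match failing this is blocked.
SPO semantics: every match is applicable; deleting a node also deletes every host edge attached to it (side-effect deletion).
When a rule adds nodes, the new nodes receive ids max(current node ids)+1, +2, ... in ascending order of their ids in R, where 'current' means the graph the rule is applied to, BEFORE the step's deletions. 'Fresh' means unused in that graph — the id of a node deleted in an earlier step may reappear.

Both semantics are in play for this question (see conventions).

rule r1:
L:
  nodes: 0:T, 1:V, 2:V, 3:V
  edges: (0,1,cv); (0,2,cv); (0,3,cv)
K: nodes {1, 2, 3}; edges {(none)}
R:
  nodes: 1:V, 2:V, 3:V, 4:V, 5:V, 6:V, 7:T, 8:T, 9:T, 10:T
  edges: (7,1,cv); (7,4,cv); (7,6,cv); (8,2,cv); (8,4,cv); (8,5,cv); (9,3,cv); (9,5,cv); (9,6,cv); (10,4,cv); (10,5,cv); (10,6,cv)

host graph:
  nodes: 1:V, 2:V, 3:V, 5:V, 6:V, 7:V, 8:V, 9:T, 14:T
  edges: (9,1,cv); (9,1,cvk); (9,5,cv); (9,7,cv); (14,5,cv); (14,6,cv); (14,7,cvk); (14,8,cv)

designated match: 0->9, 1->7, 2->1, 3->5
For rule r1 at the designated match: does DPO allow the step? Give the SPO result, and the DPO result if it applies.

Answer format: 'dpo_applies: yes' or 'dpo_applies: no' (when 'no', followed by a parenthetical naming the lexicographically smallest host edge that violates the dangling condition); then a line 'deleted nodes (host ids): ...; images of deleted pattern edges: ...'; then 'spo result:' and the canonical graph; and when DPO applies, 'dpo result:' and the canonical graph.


dpo_applies: no
(the rule deletes node 9, which keeps host edge (9,1,cvk) outside the match image — the dangling condition fails, DPO blocks; SPO proceeds and side-deletes such edges)
deleted nodes (host ids): 9; images of deleted pattern edges: (9,1,cv); (9,5,cv); (9,7,cv)
spo result:
nodes: 1:V, 2:V, 3:V, 5:V, 6:V, 7:V, 8:V, 14:T, 15:V, 16:V, 17:V, 18:T, 19:T, 20:T, 21:T
edges: (14,5,cv); (14,6,cv); (14,7,cvk); (14,8,cv); (18,7,cv); (18,15,cv); (18,17,cv); (19,1,cv); (19,15,cv); (19,16,cv); (20,5,cv); (20,16,cv); (20,17,cv); (21,15,cv); (21,16,cv); (21,17,cv)


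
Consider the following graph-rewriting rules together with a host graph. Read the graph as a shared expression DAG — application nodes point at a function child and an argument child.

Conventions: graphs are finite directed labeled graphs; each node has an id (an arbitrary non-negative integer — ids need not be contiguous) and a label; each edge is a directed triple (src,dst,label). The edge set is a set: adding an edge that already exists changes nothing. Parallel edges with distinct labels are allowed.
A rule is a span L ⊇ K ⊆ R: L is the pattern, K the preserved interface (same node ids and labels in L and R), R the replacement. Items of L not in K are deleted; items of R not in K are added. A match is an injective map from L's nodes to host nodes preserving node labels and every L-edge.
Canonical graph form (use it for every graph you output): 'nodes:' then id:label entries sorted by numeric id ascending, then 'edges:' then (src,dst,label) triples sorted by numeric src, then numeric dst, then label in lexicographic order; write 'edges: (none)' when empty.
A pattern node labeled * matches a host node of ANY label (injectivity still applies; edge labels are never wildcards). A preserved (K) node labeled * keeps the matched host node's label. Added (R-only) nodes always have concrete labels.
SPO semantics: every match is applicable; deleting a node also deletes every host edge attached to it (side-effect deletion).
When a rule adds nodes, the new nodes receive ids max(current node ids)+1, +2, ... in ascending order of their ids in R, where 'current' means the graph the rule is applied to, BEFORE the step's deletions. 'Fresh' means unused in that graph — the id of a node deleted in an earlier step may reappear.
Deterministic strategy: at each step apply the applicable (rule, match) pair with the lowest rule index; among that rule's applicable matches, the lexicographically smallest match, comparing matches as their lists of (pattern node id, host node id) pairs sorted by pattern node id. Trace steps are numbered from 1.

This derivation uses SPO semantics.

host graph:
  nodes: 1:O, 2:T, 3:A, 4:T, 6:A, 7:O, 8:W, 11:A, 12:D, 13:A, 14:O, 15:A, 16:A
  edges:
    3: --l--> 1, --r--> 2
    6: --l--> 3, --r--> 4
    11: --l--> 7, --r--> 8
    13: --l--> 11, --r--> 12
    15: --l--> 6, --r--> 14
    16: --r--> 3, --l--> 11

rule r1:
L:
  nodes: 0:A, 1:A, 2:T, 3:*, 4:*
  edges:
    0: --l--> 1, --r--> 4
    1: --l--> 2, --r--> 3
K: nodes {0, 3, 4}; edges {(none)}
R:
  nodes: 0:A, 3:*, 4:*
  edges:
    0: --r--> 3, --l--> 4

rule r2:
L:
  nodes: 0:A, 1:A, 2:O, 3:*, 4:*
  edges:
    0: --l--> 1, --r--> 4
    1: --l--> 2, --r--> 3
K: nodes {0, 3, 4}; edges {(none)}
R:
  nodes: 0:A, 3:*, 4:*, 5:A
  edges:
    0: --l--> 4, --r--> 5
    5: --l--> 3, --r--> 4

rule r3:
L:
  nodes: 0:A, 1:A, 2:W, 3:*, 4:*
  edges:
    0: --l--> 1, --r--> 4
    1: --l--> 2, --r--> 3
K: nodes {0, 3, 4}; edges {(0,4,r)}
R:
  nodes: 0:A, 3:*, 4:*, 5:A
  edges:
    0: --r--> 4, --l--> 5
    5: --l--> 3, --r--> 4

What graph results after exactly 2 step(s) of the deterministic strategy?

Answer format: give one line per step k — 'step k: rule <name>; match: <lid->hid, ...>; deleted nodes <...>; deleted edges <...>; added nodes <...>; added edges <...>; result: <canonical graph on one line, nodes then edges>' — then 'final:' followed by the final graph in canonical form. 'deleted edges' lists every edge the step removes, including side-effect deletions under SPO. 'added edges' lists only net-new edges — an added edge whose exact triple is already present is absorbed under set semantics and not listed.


step 1: rule r2; match: 0->6, 1->3, 2->1, 3->2, 4->4; deleted nodes 1, 3; deleted edges (3,1,l); (3,2,r); (6,3,l); (6,4,r); (16,3,r); added nodes 17; added edges (6,4,l); (6,17,r); (17,2,l); (17,4,r); result: nodes: 2:T, 4:T, 6:A, 7:O, 8:W, 11:A, 12:D, 13:A, 14:O, 15:A, 16:A, 17:A edges: (6,4,l); (6,17,r); (11,7,l); (11,8,r); (13,11,l); (13,12,r); (15,6,l); (15,14,r); (16,11,l); (17,2,l); (17,4,r)
step 2: rule r1; match: 0->15, 1->6, 2->4, 3->17, 4->14; deleted nodes 4, 6; deleted edges (6,4,l); (6,17,r); (15,6,l); (15,14,r); (17,4,r); added nodes (none); added edges (15,14,l); (15,17,r); result: nodes: 2:T, 7:O, 8:W, 11:A, 12:D, 13:A, 14:O, 15:A, 16:A, 17:A edges: (11,7,l); (11,8,r); (13,11,l); (13,12,r); (15,14,l); (15,17,r); (16,11,l); (17,2,l)
final:
nodes: 2:T, 7:O, 8:W, 11:A, 12:D, 13:A, 14:O, 15:A, 16:A, 17:A
edges: (11,7,l); (11,8,r); (13,11,l); (13,12,r); (15,14,l); (15,17,r); (16,11,l); (17,2,l)


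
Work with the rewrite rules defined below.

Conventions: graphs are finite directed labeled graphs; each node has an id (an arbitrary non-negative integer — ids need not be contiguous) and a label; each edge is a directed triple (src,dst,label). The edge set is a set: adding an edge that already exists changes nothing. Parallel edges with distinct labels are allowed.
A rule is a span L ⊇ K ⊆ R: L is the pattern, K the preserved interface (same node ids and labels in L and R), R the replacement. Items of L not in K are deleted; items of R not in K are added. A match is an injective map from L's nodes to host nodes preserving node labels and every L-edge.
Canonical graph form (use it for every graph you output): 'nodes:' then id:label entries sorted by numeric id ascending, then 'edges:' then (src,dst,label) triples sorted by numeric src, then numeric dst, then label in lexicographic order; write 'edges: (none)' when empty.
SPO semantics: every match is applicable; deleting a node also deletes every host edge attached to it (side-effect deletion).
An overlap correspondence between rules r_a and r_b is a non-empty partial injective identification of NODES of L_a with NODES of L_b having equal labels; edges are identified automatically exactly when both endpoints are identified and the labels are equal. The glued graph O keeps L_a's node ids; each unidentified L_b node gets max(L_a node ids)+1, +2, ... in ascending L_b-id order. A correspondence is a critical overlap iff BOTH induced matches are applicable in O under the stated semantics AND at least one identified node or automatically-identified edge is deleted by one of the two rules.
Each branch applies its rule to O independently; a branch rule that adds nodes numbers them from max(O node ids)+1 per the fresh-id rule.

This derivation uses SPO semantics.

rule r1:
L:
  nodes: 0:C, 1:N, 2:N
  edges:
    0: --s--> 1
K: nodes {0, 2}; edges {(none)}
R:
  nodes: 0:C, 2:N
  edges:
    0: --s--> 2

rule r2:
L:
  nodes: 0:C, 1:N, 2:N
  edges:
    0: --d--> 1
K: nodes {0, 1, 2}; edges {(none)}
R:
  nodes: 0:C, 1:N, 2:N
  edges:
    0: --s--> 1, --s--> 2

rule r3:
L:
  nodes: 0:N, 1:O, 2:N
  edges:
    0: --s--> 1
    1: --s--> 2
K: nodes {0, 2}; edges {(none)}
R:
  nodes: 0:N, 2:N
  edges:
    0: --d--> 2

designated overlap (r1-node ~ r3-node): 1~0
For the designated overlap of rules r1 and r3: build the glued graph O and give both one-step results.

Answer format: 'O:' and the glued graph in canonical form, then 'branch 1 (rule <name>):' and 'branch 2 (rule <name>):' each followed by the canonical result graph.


O:
nodes: 0:C, 1:N, 2:N, 3:O, 4:N
edges: (0,1,s); (1,3,s); (3,4,s)
branch 1 (rule r1):
nodes: 0:C, 2:N, 3:O, 4:N
edges: (0,2,s); (3,4,s)
branch 2 (rule r3):
nodes: 0:C, 1:N, 2:N, 4:N
edges: (0,1,s); (1,4,d)
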